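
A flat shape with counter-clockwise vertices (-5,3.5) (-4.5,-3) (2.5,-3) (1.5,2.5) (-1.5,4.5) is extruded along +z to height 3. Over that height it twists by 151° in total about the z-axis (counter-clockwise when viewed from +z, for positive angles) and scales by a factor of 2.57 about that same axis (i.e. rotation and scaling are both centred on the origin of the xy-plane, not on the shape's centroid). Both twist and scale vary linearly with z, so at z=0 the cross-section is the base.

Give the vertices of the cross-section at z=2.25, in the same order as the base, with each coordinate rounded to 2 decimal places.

t = z/height = 2.25/3 = 0.75
s = 1 + (scale-1)·z/height = 1 + (2.57-1)·2.25/3 = 2.177500
θ = twist·z/height = 151°·2.25/3 = 113.2500° = 1.976585 rad
cos θ = -0.394744, sin θ = 0.918791 (intermediates below are computed at full precision and shown rounded to 5 d.p.)
v1: (-5,3.5) → rotate → (-1.24205,-5.97556) → ×s → (-2.70456,-13.01178) → (-2.70,-13.01)
v2: (-4.5,-3) → rotate → (4.53272,-2.95033) → ×s → (9.87000,-6.42434) → (9.87,-6.42)
v3: (2.5,-3) → rotate → (1.76951,3.48121) → ×s → (3.85312,7.58033) → (3.85,7.58)
v4: (1.5,2.5) → rotate → (-2.88909,0.39133) → ×s → (-6.29100,0.85211) → (-6.29,0.85)
v5: (-1.5,4.5) → rotate → (-3.54244,-3.15453) → ×s → (-7.71367,-6.86900) → (-7.71,-6.87)

Cross-section at z=2.25: (-2.70,-13.01) (9.87,-6.42) (3.85,7.58) (-6.29,0.85) (-7.71,-6.87)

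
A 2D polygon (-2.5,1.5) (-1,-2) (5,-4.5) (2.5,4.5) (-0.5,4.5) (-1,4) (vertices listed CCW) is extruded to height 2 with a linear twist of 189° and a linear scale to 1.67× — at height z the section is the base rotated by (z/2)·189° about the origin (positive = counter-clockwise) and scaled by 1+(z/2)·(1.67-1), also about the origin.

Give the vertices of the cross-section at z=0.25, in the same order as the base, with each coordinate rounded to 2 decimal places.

Cross-section at z=0.25: (-3.13,0.40) (-0.12,-2.42) (6.92,-2.30) (0.53,5.55) (-2.45,4.25) (-2.73,3.54)

t = z/height = 0.25/2 = 0.125
s = 1 + (scale-1)·z/height = 1 + (1.67-1)·0.25/2 = 1.083750
θ = twist·z/height = 189°·0.25/2 = 23.6250° = 0.412334 rad
cos θ = 0.916188, sin θ = 0.400749 (intermediates below are computed at full precision and shown rounded to 5 d.p.)
v1: (-2.5,1.5) → rotate → (-2.89159,0.37241) → ×s → (-3.13376,0.40360) → (-3.13,0.40)
v2: (-1,-2) → rotate → (-0.11469,-2.23312) → ×s → (-0.12430,-2.42015) → (-0.12,-2.42)
v3: (5,-4.5) → rotate → (6.38431,-2.11910) → ×s → (6.91900,-2.29658) → (6.92,-2.30)
v4: (2.5,4.5) → rotate → (0.48710,5.12472) → ×s → (0.52789,5.55391) → (0.53,5.55)
v5: (-0.5,4.5) → rotate → (-2.26146,3.92247) → ×s → (-2.45086,4.25098) → (-2.45,4.25)
v6: (-1,4) → rotate → (-2.51918,3.26400) → ×s → (-2.73016,3.53736) → (-2.73,3.54)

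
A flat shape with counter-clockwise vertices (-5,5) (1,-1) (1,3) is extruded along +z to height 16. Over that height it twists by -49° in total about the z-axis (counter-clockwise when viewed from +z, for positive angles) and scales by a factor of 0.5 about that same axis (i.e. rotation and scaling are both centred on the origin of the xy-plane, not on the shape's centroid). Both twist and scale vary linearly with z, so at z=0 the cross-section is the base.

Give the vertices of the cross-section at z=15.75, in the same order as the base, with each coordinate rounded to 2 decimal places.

t = z/height = 15.75/16 = 0.984375
s = 1 + (scale-1)·z/height = 1 + (0.5-1)·15.75/16 = 0.507813
θ = twist·z/height = -49°·15.75/16 = -48.2344° = -0.841849 rad
cos θ = 0.666085, sin θ = -0.745876 (intermediates below are computed at full precision and shown rounded to 5 d.p.)
v1: (-5,5) → rotate → (0.39895,7.05980) → ×s → (0.20259,3.58506) → (0.20,3.59)
v2: (1,-1) → rotate → (-0.07979,-1.41196) → ×s → (-0.04052,-0.71701) → (-0.04,-0.72)
v3: (1,3) → rotate → (2.90371,1.25238) → ×s → (1.47454,0.63597) → (1.47,0.64)

Cross-section at z=15.75: (0.20,3.59) (-0.04,-0.72) (1.47,0.64)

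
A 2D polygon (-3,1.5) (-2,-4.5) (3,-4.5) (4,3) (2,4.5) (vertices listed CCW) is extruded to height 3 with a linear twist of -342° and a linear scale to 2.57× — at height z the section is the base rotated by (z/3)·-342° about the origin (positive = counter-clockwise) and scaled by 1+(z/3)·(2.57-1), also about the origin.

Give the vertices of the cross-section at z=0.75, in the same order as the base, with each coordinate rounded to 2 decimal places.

Cross-section at z=0.75: (1.75,4.33) (-6.47,2.28) (-5.92,-4.66) (4.60,-5.23) (6.47,-2.28)

t = z/height = 0.75/3 = 0.25
s = 1 + (scale-1)·z/height = 1 + (2.57-1)·0.75/3 = 1.392500
θ = twist·z/height = -342°·0.75/3 = -85.5000° = -1.492257 rad
cos θ = 0.078459, sin θ = -0.996917 (intermediates below are computed at full precision and shown rounded to 5 d.p.)
v1: (-3,1.5) → rotate → (1.26000,3.10844) → ×s → (1.75455,4.32850) → (1.75,4.33)
v2: (-2,-4.5) → rotate → (-4.64305,1.64077) → ×s → (-6.46544,2.28477) → (-6.47,2.28)
v3: (3,-4.5) → rotate → (-4.25075,-3.34382) → ×s → (-5.91917,-4.65627) → (-5.92,-4.66)
v4: (4,3) → rotate → (3.30459,-3.75229) → ×s → (4.60164,-5.22507) → (4.60,-5.23)
v5: (2,4.5) → rotate → (4.64305,-1.64077) → ×s → (6.46544,-2.28477) → (6.47,-2.28)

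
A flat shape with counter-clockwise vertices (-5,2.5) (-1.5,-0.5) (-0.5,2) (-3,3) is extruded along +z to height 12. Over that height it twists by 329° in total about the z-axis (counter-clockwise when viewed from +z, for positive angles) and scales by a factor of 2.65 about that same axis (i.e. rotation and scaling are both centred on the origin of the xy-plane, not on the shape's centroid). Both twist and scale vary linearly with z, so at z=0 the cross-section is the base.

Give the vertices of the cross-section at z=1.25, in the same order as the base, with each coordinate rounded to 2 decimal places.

Cross-section at z=1.25: (-6.49,-0.88) (-1.12,-1.47) (-1.80,1.61) (-4.88,0.93)

t = z/height = 1.25/12 = 0.104167
s = 1 + (scale-1)·z/height = 1 + (2.65-1)·1.25/12 = 1.171875
θ = twist·z/height = 329°·1.25/12 = 34.2708° = 0.598139 rad
cos θ = 0.826385, sin θ = 0.563105 (intermediates below are computed at full precision and shown rounded to 5 d.p.)
v1: (-5,2.5) → rotate → (-5.53969,-0.74956) → ×s → (-6.49182,-0.87840) → (-6.49,-0.88)
v2: (-1.5,-0.5) → rotate → (-0.95802,-1.25785) → ×s → (-1.12269,-1.47404) → (-1.12,-1.47)
v3: (-0.5,2) → rotate → (-1.53940,1.37122) → ×s → (-1.80399,1.60690) → (-1.80,1.61)
v4: (-3,3) → rotate → (-4.16847,0.78984) → ×s → (-4.88493,0.92559) → (-4.88,0.93)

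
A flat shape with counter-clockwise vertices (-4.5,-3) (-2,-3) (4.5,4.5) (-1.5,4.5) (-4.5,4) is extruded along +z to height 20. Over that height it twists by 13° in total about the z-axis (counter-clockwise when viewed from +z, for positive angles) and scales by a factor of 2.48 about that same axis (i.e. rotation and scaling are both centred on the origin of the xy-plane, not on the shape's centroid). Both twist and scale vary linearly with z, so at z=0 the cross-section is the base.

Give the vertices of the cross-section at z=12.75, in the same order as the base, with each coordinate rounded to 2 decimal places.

Cross-section at z=12.75: (-7.81,-7.03) (-3.01,-6.33) (7.39,9.92) (-4.15,8.23) (-9.77,6.43)

t = z/height = 12.75/20 = 0.6375
s = 1 + (scale-1)·z/height = 1 + (2.48-1)·12.75/20 = 1.943500
θ = twist·z/height = 13°·12.75/20 = 8.2875° = 0.144644 rad
cos θ = 0.989557, sin θ = 0.144140 (intermediates below are computed at full precision and shown rounded to 5 d.p.)
v1: (-4.5,-3) → rotate → (-4.02059,-3.61730) → ×s → (-7.81401,-7.03023) → (-7.81,-7.03)
v2: (-2,-3) → rotate → (-1.54669,-3.25695) → ×s → (-3.00600,-6.32989) → (-3.01,-6.33)
v3: (4.5,4.5) → rotate → (3.80438,5.10164) → ×s → (7.39381,9.91504) → (7.39,9.92)
v4: (-1.5,4.5) → rotate → (-2.13297,4.23680) → ×s → (-4.14542,8.23422) → (-4.15,8.23)
v5: (-4.5,4) → rotate → (-5.02957,3.30960) → ×s → (-9.77497,6.43220) → (-9.77,6.43)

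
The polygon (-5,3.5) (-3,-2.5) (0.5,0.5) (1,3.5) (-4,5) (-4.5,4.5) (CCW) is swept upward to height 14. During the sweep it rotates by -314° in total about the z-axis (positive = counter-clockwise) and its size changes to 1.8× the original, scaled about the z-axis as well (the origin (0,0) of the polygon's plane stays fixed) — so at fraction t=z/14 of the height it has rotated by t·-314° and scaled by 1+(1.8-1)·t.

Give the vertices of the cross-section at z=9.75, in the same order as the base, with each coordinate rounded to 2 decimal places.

Cross-section at z=9.75: (2.67,-9.12) (6.08,0.12) (-1.09,-0.12) (-4.62,-3.28) (0.00,-9.97) (1.09,-9.85)

t = z/height = 9.75/14 = 0.696429
s = 1 + (scale-1)·z/height = 1 + (1.8-1)·9.75/14 = 1.557143
θ = twist·z/height = -314°·9.75/14 = -218.6786° = -3.816661 rad
cos θ = -0.780664, sin θ = 0.624951 (intermediates below are computed at full precision and shown rounded to 5 d.p.)
v1: (-5,3.5) → rotate → (1.71599,-5.85708) → ×s → (2.67205,-9.12031) → (2.67,-9.12)
v2: (-3,-2.5) → rotate → (3.90437,0.07681) → ×s → (6.07966,0.11960) → (6.08,0.12)
v3: (0.5,0.5) → rotate → (-0.70281,-0.07786) → ×s → (-1.09437,-0.12123) → (-1.09,-0.12)
v4: (1,3.5) → rotate → (-2.96799,-2.10737) → ×s → (-4.62159,-3.28148) → (-4.62,-3.28)
v5: (-4,5) → rotate → (-0.00210,-6.40312) → ×s → (-0.00327,-9.97058) → (0.00,-9.97)
v6: (-4.5,4.5) → rotate → (0.70071,-6.32527) → ×s → (1.09111,-9.84934) → (1.09,-9.85)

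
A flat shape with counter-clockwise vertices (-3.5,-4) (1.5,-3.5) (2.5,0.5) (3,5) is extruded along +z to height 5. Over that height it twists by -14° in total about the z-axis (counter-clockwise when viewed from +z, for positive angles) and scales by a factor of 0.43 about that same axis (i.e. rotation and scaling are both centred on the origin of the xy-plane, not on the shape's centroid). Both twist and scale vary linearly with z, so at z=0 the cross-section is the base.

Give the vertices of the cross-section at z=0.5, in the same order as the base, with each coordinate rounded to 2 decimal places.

t = z/height = 0.5/5 = 0.1
s = 1 + (scale-1)·z/height = 1 + (0.43-1)·0.5/5 = 0.943000
θ = twist·z/height = -14°·0.5/5 = -1.4000° = -0.024435 rad
cos θ = 0.999701, sin θ = -0.024432 (intermediates below are computed at full precision and shown rounded to 5 d.p.)
v1: (-3.5,-4) → rotate → (-3.59668,-3.91329) → ×s → (-3.39167,-3.69024) → (-3.39,-3.69)
v2: (1.5,-3.5) → rotate → (1.41404,-3.53560) → ×s → (1.33344,-3.33407) → (1.33,-3.33)
v3: (2.5,0.5) → rotate → (2.51147,0.43877) → ×s → (2.36832,0.41376) → (2.37,0.41)
v4: (3,5) → rotate → (3.12127,4.92521) → ×s → (2.94335,4.64447) → (2.94,4.64)

Cross-section at z=0.5: (-3.39,-3.69) (1.33,-3.33) (2.37,0.41) (2.94,4.64)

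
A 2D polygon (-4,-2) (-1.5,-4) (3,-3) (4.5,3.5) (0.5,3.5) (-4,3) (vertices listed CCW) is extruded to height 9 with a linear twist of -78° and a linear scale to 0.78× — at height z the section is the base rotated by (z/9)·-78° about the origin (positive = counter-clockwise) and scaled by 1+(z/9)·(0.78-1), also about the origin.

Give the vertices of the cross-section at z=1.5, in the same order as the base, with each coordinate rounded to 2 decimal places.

Cross-section at z=1.5: (-4.19,-1.01) (-2.27,-3.43) (2.17,-3.47) (4.98,2.31) (1.23,3.18) (-3.10,3.68)

t = z/height = 1.5/9 = 0.166667
s = 1 + (scale-1)·z/height = 1 + (0.78-1)·1.5/9 = 0.963333
θ = twist·z/height = -78°·1.5/9 = -13.0000° = -0.226893 rad
cos θ = 0.974370, sin θ = -0.224951 (intermediates below are computed at full precision and shown rounded to 5 d.p.)
v1: (-4,-2) → rotate → (-4.34738,-1.04894) → ×s → (-4.18798,-1.01047) → (-4.19,-1.01)
v2: (-1.5,-4) → rotate → (-2.36136,-3.56005) → ×s → (-2.27478,-3.42952) → (-2.27,-3.43)
v3: (3,-3) → rotate → (2.24826,-3.59796) → ×s → (2.16582,-3.46604) → (2.17,-3.47)
v4: (4.5,3.5) → rotate → (5.17199,2.39802) → ×s → (4.98235,2.31009) → (4.98,2.31)
v5: (0.5,3.5) → rotate → (1.27451,3.29782) → ×s → (1.22778,3.17690) → (1.23,3.18)
v6: (-4,3) → rotate → (-3.22263,3.82291) → ×s → (-3.10446,3.68274) → (-3.10,3.68)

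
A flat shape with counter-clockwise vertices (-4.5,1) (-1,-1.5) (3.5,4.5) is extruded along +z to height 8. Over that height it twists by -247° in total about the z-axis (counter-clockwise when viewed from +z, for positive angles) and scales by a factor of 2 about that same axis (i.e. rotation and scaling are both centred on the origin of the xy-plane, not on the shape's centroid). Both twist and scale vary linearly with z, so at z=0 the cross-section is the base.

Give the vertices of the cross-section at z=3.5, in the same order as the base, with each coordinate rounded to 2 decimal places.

t = z/height = 3.5/8 = 0.4375
s = 1 + (scale-1)·z/height = 1 + (2-1)·3.5/8 = 1.437500
θ = twist·z/height = -247°·3.5/8 = -108.0625° = -1.886046 rad
cos θ = -0.310054, sin θ = -0.950719 (intermediates below are computed at full precision and shown rounded to 5 d.p.)
v1: (-4.5,1) → rotate → (2.34596,3.96818) → ×s → (3.37232,5.70426) → (3.37,5.70)
v2: (-1,-1.5) → rotate → (-1.11602,1.41580) → ×s → (-1.60428,2.03521) → (-1.60,2.04)
v3: (3.5,4.5) → rotate → (3.19305,-4.72276) → ×s → (4.59000,-6.78897) → (4.59,-6.79)

Cross-section at z=3.5: (3.37,5.70) (-1.60,2.04) (4.59,-6.79)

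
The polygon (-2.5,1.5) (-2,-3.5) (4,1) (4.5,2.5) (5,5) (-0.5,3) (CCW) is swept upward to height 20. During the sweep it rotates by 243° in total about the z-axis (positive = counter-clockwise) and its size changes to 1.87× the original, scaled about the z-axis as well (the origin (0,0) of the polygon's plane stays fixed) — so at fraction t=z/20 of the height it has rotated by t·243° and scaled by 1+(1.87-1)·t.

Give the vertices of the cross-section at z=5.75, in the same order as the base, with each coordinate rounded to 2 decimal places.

Cross-section at z=5.75: (-2.84,-2.29) (3.25,-3.85) (0.55,5.13) (-1.00,6.36) (-3.72,8.02) (-3.74,0.70)

t = z/height = 5.75/20 = 0.2875
s = 1 + (scale-1)·z/height = 1 + (1.87-1)·5.75/20 = 1.250125
θ = twist·z/height = 243°·5.75/20 = 69.8625° = 1.219331 rad
cos θ = 0.344274, sin θ = 0.938869 (intermediates below are computed at full precision and shown rounded to 5 d.p.)
v1: (-2.5,1.5) → rotate → (-2.26899,-1.83076) → ×s → (-2.83652,-2.28868) → (-2.84,-2.29)
v2: (-2,-3.5) → rotate → (2.59749,-3.08270) → ×s → (3.24719,-3.85376) → (3.25,-3.85)
v3: (4,1) → rotate → (0.43823,4.09975) → ×s → (0.54784,5.12520) → (0.55,5.13)
v4: (4.5,2.5) → rotate → (-0.79794,5.08560) → ×s → (-0.99752,6.35763) → (-1.00,6.36)
v5: (5,5) → rotate → (-2.97297,6.41572) → ×s → (-3.71659,8.02045) → (-3.72,8.02)
v6: (-0.5,3) → rotate → (-2.98874,0.56339) → ×s → (-3.73630,0.70431) → (-3.74,0.70)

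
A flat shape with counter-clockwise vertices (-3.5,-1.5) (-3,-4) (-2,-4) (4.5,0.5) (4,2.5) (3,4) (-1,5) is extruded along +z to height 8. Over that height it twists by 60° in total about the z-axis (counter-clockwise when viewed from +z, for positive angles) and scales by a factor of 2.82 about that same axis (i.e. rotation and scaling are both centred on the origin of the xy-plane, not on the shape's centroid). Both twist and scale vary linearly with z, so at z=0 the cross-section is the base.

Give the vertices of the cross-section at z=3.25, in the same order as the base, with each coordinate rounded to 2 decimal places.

t = z/height = 3.25/8 = 0.40625
s = 1 + (scale-1)·z/height = 1 + (2.82-1)·3.25/8 = 1.739375
θ = twist·z/height = 60°·3.25/8 = 24.3750° = 0.425424 rad
cos θ = 0.910864, sin θ = 0.412707 (intermediates below are computed at full precision and shown rounded to 5 d.p.)
v1: (-3.5,-1.5) → rotate → (-2.56896,-2.81077) → ×s → (-4.46839,-4.88898) → (-4.47,-4.89)
v2: (-3,-4) → rotate → (-1.08176,-4.88158) → ×s → (-1.88159,-8.49089) → (-1.88,-8.49)
v3: (-2,-4) → rotate → (-0.17090,-4.46887) → ×s → (-0.29726,-7.77304) → (-0.30,-7.77)
v4: (4.5,0.5) → rotate → (3.89253,2.31261) → ×s → (6.77058,4.02250) → (6.77,4.02)
v5: (4,2.5) → rotate → (2.61169,3.92799) → ×s → (4.54270,6.83224) → (4.54,6.83)
v6: (3,4) → rotate → (1.08176,4.88158) → ×s → (1.88159,8.49089) → (1.88,8.49)
v7: (-1,5) → rotate → (-2.97440,4.14161) → ×s → (-5.17360,7.20382) → (-5.17,7.20)

Cross-section at z=3.25: (-4.47,-4.89) (-1.88,-8.49) (-0.30,-7.77) (6.77,4.02) (4.54,6.83) (1.88,8.49) (-5.17,7.20)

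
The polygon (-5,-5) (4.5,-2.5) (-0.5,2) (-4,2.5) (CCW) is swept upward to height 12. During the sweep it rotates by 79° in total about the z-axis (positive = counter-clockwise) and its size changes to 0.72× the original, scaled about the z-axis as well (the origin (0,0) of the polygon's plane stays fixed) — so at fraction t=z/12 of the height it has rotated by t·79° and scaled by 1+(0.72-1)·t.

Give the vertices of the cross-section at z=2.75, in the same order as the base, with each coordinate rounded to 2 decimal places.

t = z/height = 2.75/12 = 0.229167
s = 1 + (scale-1)·z/height = 1 + (0.72-1)·2.75/12 = 0.935833
θ = twist·z/height = 79°·2.75/12 = 18.1042° = 0.315977 rad
cos θ = 0.950493, sin θ = 0.310746 (intermediates below are computed at full precision and shown rounded to 5 d.p.)
v1: (-5,-5) → rotate → (-3.19874,-6.30619) → ×s → (-2.99349,-5.90155) → (-2.99,-5.90)
v2: (4.5,-2.5) → rotate → (5.05408,-0.97788) → ×s → (4.72978,-0.91513) → (4.73,-0.92)
v3: (-0.5,2) → rotate → (-1.09674,1.74561) → ×s → (-1.02636,1.63360) → (-1.03,1.63)
v4: (-4,2.5) → rotate → (-4.57884,1.13325) → ×s → (-4.28503,1.06053) → (-4.29,1.06)

Cross-section at z=2.75: (-2.99,-5.90) (4.73,-0.92) (-1.03,1.63) (-4.29,1.06)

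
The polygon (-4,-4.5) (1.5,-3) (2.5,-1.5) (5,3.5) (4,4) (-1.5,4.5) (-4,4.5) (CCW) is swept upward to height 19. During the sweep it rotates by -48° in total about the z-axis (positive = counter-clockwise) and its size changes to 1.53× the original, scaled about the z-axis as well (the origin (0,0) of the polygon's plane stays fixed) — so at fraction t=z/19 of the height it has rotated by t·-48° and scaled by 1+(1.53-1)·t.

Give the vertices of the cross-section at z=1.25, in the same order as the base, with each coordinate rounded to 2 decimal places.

t = z/height = 1.25/19 = 0.0657895
s = 1 + (scale-1)·z/height = 1 + (1.53-1)·1.25/19 = 1.034868
θ = twist·z/height = -48°·1.25/19 = -3.1579° = -0.055116 rad
cos θ = 0.998482, sin θ = -0.055088 (intermediates below are computed at full precision and shown rounded to 5 d.p.)
v1: (-4,-4.5) → rotate → (-4.24182,-4.27282) → ×s → (-4.38973,-4.42180) → (-4.39,-4.42)
v2: (1.5,-3) → rotate → (1.33246,-3.07808) → ×s → (1.37892,-3.18540) → (1.38,-3.19)
v3: (2.5,-1.5) → rotate → (2.41357,-1.63544) → ×s → (2.49773,-1.69247) → (2.50,-1.69)
v4: (5,3.5) → rotate → (5.18521,3.21925) → ×s → (5.36601,3.33150) → (5.37,3.33)
v5: (4,4) → rotate → (4.21428,3.77358) → ×s → (4.36122,3.90515) → (4.36,3.91)
v6: (-1.5,4.5) → rotate → (-1.24983,4.57580) → ×s → (-1.29341,4.73535) → (-1.29,4.74)
v7: (-4,4.5) → rotate → (-3.74603,4.71352) → ×s → (-3.87665,4.87787) → (-3.88,4.88)

Cross-section at z=1.25: (-4.39,-4.42) (1.38,-3.19) (2.50,-1.69) (5.37,3.33) (4.36,3.91) (-1.29,4.74) (-3.88,4.88)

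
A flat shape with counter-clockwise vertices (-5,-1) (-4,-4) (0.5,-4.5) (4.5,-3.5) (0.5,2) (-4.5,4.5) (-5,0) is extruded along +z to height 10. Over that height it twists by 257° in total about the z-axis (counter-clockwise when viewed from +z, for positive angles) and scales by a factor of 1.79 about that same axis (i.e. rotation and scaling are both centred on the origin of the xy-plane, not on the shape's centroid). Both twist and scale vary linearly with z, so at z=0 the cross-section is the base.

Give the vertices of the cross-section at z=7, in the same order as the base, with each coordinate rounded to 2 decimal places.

t = z/height = 7/10 = 0.7
s = 1 + (scale-1)·z/height = 1 + (1.79-1)·7/10 = 1.553000
θ = twist·z/height = 257°·7/10 = 179.9000° = 3.139847 rad
cos θ = -0.999998, sin θ = 0.001745 (intermediates below are computed at full precision and shown rounded to 5 d.p.)
v1: (-5,-1) → rotate → (5.00174,0.99127) → ×s → (7.76770,1.53945) → (7.77,1.54)
v2: (-4,-4) → rotate → (4.00698,3.99301) → ×s → (6.22283,6.20115) → (6.22,6.20)
v3: (0.5,-4.5) → rotate → (-0.49215,4.50087) → ×s → (-0.76430,6.98984) → (-0.76,6.99)
v4: (4.5,-3.5) → rotate → (-4.49388,3.50785) → ×s → (-6.97900,5.44769) → (-6.98,5.45)
v5: (0.5,2) → rotate → (-0.50349,-1.99912) → ×s → (-0.78192,-3.10464) → (-0.78,-3.10)
v6: (-4.5,4.5) → rotate → (4.49214,-4.50785) → ×s → (6.97629,-7.00069) → (6.98,-7.00)
v7: (-5,0) → rotate → (4.99999,-0.00873) → ×s → (7.76499,-0.01355) → (7.76,-0.01)

Cross-section at z=7: (7.77,1.54) (6.22,6.20) (-0.76,6.99) (-6.98,5.45) (-0.78,-3.10) (6.98,-7.00) (7.76,-0.01)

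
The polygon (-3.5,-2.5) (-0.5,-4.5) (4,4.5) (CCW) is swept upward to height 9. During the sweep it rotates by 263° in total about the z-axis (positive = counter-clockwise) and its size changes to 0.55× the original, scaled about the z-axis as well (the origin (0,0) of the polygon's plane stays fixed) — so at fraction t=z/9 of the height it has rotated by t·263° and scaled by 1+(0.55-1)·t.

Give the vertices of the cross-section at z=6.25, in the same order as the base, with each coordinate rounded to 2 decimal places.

t = z/height = 6.25/9 = 0.694444
s = 1 + (scale-1)·z/height = 1 + (0.55-1)·6.25/9 = 0.687500
θ = twist·z/height = 263°·6.25/9 = 182.6389° = 3.187650 rad
cos θ = -0.998940, sin θ = -0.046041 (intermediates below are computed at full precision and shown rounded to 5 d.p.)
v1: (-3.5,-2.5) → rotate → (3.38119,2.65849) → ×s → (2.32457,1.82771) → (2.32,1.83)
v2: (-0.5,-4.5) → rotate → (0.29229,4.51825) → ×s → (0.20095,3.10630) → (0.20,3.11)
v3: (4,4.5) → rotate → (-3.78857,-4.67939) → ×s → (-2.60464,-3.21708) → (-2.60,-3.22)

Cross-section at z=6.25: (2.32,1.83) (0.20,3.11) (-2.60,-3.22)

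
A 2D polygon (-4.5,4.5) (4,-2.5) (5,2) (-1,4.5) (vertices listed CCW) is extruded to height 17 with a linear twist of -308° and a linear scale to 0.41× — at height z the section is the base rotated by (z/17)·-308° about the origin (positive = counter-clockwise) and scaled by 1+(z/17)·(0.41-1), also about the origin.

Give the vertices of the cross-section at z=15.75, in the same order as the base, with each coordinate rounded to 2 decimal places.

Cross-section at z=15.75: (-2.51,-1.43) (1.57,1.45) (-0.27,2.43) (-2.09,0.10)

t = z/height = 15.75/17 = 0.926471
s = 1 + (scale-1)·z/height = 1 + (0.41-1)·15.75/17 = 0.453382
θ = twist·z/height = -308°·15.75/17 = -285.3529° = -4.980348 rad
cos θ = 0.264764, sin θ = 0.964313 (intermediates below are computed at full precision and shown rounded to 5 d.p.)
v1: (-4.5,4.5) → rotate → (-5.53085,-3.14797) → ×s → (-2.50759,-1.42723) → (-2.51,-1.43)
v2: (4,-2.5) → rotate → (3.46984,3.19534) → ×s → (1.57316,1.44871) → (1.57,1.45)
v3: (5,2) → rotate → (-0.60481,5.35109) → ×s → (-0.27421,2.42609) → (-0.27,2.43)
v4: (-1,4.5) → rotate → (-4.60417,0.22713) → ×s → (-2.08745,0.10297) → (-2.09,0.10)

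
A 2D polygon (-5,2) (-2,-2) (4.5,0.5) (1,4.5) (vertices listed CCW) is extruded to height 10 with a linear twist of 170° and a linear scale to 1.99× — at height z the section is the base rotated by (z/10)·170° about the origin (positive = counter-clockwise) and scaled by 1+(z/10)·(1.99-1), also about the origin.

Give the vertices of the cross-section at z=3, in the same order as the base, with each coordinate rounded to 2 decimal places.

Cross-section at z=3: (-6.10,-3.41) (0.38,-3.65) (3.17,4.94) (-3.72,4.68)

t = z/height = 3/10 = 0.3
s = 1 + (scale-1)·z/height = 1 + (1.99-1)·3/10 = 1.297000
θ = twist·z/height = 170°·3/10 = 51.0000° = 0.890118 rad
cos θ = 0.629320, sin θ = 0.777146 (intermediates below are computed at full precision and shown rounded to 5 d.p.)
v1: (-5,2) → rotate → (-4.70089,-2.62709) → ×s → (-6.09706,-3.40733) → (-6.10,-3.41)
v2: (-2,-2) → rotate → (0.29565,-2.81293) → ×s → (0.38346,-3.64837) → (0.38,-3.65)
v3: (4.5,0.5) → rotate → (2.44337,3.81182) → ×s → (3.16905,4.94393) → (3.17,4.94)
v4: (1,4.5) → rotate → (-2.86784,3.60909) → ×s → (-3.71958,4.68099) → (-3.72,4.68)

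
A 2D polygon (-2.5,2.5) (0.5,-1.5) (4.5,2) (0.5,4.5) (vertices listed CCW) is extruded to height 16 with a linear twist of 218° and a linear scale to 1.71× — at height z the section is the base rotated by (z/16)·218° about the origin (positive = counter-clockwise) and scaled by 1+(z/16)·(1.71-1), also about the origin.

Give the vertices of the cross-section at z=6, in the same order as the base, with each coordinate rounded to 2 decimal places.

Cross-section at z=6: (-3.59,-2.68) (1.97,0.35) (-1.69,6.00) (-5.55,1.44)

t = z/height = 6/16 = 0.375
s = 1 + (scale-1)·z/height = 1 + (1.71-1)·6/16 = 1.266250
θ = twist·z/height = 218°·6/16 = 81.7500° = 1.426807 rad
cos θ = 0.143493, sin θ = 0.989651 (intermediates below are computed at full precision and shown rounded to 5 d.p.)
v1: (-2.5,2.5) → rotate → (-2.83286,-2.11540) → ×s → (-3.58711,-2.67862) → (-3.59,-2.68)
v2: (0.5,-1.5) → rotate → (1.55622,0.27959) → ×s → (1.97057,0.35403) → (1.97,0.35)
v3: (4.5,2) → rotate → (-1.33359,4.74042) → ×s → (-1.68865,6.00255) → (-1.69,6.00)
v4: (0.5,4.5) → rotate → (-4.38168,1.14054) → ×s → (-5.54831,1.44421) → (-5.55,1.44)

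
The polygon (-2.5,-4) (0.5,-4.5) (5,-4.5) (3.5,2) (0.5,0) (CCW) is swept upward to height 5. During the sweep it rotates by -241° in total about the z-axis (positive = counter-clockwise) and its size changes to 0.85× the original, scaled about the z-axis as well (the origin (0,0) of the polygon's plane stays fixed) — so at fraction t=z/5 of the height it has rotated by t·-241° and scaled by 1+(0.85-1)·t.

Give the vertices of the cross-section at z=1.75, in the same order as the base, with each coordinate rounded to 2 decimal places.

t = z/height = 1.75/5 = 0.35
s = 1 + (scale-1)·z/height = 1 + (0.85-1)·1.75/5 = 0.947500
θ = twist·z/height = -241°·1.75/5 = -84.3500° = -1.472185 rad
cos θ = 0.098451, sin θ = -0.995142 (intermediates below are computed at full precision and shown rounded to 5 d.p.)
v1: (-2.5,-4) → rotate → (-4.22670,2.09405) → ×s → (-4.00479,1.98411) → (-4.00,1.98)
v2: (0.5,-4.5) → rotate → (-4.42891,-0.94060) → ×s → (-4.19639,-0.89122) → (-4.20,-0.89)
v3: (5,-4.5) → rotate → (-3.98588,-5.41874) → ×s → (-3.77662,-5.13426) → (-3.78,-5.13)
v4: (3.5,2) → rotate → (2.33486,-3.28609) → ×s → (2.21228,-3.11357) → (2.21,-3.11)
v5: (0.5,0) → rotate → (0.04923,-0.49757) → ×s → (0.04664,-0.47145) → (0.05,-0.47)

Cross-section at z=1.75: (-4.00,1.98) (-4.20,-0.89) (-3.78,-5.13) (2.21,-3.11) (0.05,-0.47)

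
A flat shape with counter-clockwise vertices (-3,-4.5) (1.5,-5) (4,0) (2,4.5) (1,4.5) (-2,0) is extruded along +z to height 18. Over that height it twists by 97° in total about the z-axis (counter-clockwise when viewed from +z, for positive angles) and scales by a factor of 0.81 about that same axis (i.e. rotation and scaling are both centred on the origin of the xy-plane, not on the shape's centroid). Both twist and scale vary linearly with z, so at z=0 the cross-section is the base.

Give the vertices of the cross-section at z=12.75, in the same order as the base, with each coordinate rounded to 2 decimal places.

Cross-section at z=12.75: (2.69,-3.83) (4.50,-0.36) (1.26,3.23) (-3.00,3.03) (-3.31,2.22) (-0.63,-1.61)

t = z/height = 12.75/18 = 0.708333
s = 1 + (scale-1)·z/height = 1 + (0.81-1)·12.75/18 = 0.865417
θ = twist·z/height = 97°·12.75/18 = 68.7083° = 1.199187 rad
cos θ = 0.363116, sin θ = 0.931744 (intermediates below are computed at full precision and shown rounded to 5 d.p.)
v1: (-3,-4.5) → rotate → (3.10350,-4.42925) → ×s → (2.68582,-3.83315) → (2.69,-3.83)
v2: (1.5,-5) → rotate → (5.20339,-0.41796) → ×s → (4.50310,-0.36171) → (4.50,-0.36)
v3: (4,0) → rotate → (1.45246,3.72698) → ×s → (1.25699,3.22539) → (1.26,3.23)
v4: (2,4.5) → rotate → (-3.46662,3.49751) → ×s → (-3.00007,3.02680) → (-3.00,3.03)
v5: (1,4.5) → rotate → (-3.82973,2.56576) → ×s → (-3.31431,2.22046) → (-3.31,2.22)
v6: (-2,0) → rotate → (-0.72623,-1.86349) → ×s → (-0.62849,-1.61269) → (-0.63,-1.61)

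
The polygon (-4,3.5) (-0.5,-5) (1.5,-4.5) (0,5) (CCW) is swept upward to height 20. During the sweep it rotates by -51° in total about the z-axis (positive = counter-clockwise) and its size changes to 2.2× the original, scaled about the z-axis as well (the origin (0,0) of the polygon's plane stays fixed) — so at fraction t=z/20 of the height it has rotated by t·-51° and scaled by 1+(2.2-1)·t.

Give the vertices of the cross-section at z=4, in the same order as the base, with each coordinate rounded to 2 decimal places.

Cross-section at z=4: (-4.11,5.15) (-1.71,-5.99) (0.84,-5.82) (1.10,6.10)

t = z/height = 4/20 = 0.2
s = 1 + (scale-1)·z/height = 1 + (2.2-1)·4/20 = 1.240000
θ = twist·z/height = -51°·4/20 = -10.2000° = -0.178024 rad
cos θ = 0.984196, sin θ = -0.177085 (intermediates below are computed at full precision and shown rounded to 5 d.p.)
v1: (-4,3.5) → rotate → (-3.31699,4.15302) → ×s → (-4.11306,5.14975) → (-4.11,5.15)
v2: (-0.5,-5) → rotate → (-1.37752,-4.83244) → ×s → (-1.70813,-5.99222) → (-1.71,-5.99)
v3: (1.5,-4.5) → rotate → (0.67941,-4.69451) → ×s → (0.84247,-5.82119) → (0.84,-5.82)
v4: (0,5) → rotate → (0.88542,4.92098) → ×s → (1.09793,6.10201) → (1.10,6.10)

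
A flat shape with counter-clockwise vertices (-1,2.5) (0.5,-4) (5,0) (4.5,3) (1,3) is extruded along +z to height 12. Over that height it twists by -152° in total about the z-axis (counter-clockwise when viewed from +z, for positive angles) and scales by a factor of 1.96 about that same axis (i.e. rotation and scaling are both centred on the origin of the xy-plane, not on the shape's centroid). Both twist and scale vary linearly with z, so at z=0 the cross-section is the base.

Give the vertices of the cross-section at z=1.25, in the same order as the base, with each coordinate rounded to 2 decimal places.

t = z/height = 1.25/12 = 0.104167
s = 1 + (scale-1)·z/height = 1 + (1.96-1)·1.25/12 = 1.100000
θ = twist·z/height = -152°·1.25/12 = -15.8333° = -0.276344 rad
cos θ = 0.962059, sin θ = -0.272840 (intermediates below are computed at full precision and shown rounded to 5 d.p.)
v1: (-1,2.5) → rotate → (-0.27996,2.67799) → ×s → (-0.30796,2.94579) → (-0.31,2.95)
v2: (0.5,-4) → rotate → (-0.61033,-3.98466) → ×s → (-0.67136,-4.38312) → (-0.67,-4.38)
v3: (5,0) → rotate → (4.81030,-1.36420) → ×s → (5.29133,-1.50062) → (5.29,-1.50)
v4: (4.5,3) → rotate → (5.14779,1.65840) → ×s → (5.66257,1.82424) → (5.66,1.82)
v5: (1,3) → rotate → (1.78058,2.61334) → ×s → (1.95864,2.87467) → (1.96,2.87)

Cross-section at z=1.25: (-0.31,2.95) (-0.67,-4.38) (5.29,-1.50) (5.66,1.82) (1.96,2.87)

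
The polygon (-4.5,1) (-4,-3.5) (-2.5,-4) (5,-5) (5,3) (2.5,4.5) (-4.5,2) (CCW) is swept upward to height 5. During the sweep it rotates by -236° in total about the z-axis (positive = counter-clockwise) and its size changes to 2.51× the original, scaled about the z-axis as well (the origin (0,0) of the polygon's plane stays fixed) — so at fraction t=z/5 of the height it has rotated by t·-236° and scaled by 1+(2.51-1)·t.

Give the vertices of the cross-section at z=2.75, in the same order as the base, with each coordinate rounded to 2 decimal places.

t = z/height = 2.75/5 = 0.55
s = 1 + (scale-1)·z/height = 1 + (2.51-1)·2.75/5 = 1.830500
θ = twist·z/height = -236°·2.75/5 = -129.8000° = -2.265437 rad
cos θ = -0.640110, sin θ = -0.768284 (intermediates below are computed at full precision and shown rounded to 5 d.p.)
v1: (-4.5,1) → rotate → (3.64878,2.81717) → ×s → (6.67909,5.15682) → (6.68,5.16)
v2: (-4,-3.5) → rotate → (-0.12855,5.31352) → ×s → (-0.23532,9.72639) → (-0.24,9.73)
v3: (-2.5,-4) → rotate → (-1.47286,4.48115) → ×s → (-2.69607,8.20274) → (-2.70,8.20)
v4: (5,-5) → rotate → (-7.04197,-0.64087) → ×s → (-12.89032,-1.17311) → (-12.89,-1.17)
v5: (5,3) → rotate → (-0.89570,-5.76175) → ×s → (-1.63958,-10.54688) → (-1.64,-10.55)
v6: (2.5,4.5) → rotate → (1.85700,-4.80120) → ×s → (3.39924,-8.78860) → (3.40,-8.79)
v7: (-4.5,2) → rotate → (4.41706,2.17706) → ×s → (8.08543,3.98510) → (8.09,3.99)

Cross-section at z=2.75: (6.68,5.16) (-0.24,9.73) (-2.70,8.20) (-12.89,-1.17) (-1.64,-10.55) (3.40,-8.79) (8.09,3.99)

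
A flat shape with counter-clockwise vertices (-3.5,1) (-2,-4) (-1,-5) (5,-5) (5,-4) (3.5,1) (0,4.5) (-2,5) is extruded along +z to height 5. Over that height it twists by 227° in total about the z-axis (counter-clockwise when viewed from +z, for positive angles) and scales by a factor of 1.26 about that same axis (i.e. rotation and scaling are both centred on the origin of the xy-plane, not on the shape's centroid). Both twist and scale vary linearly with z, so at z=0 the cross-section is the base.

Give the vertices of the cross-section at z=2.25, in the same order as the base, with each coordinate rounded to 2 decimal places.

t = z/height = 2.25/5 = 0.45
s = 1 + (scale-1)·z/height = 1 + (1.26-1)·2.25/5 = 1.117000
θ = twist·z/height = 227°·2.25/5 = 102.1500° = 1.782854 rad
cos θ = -0.210472, sin θ = 0.977600 (intermediates below are computed at full precision and shown rounded to 5 d.p.)
v1: (-3.5,1) → rotate → (-0.24095,-3.63207) → ×s → (-0.26914,-4.05702) → (-0.27,-4.06)
v2: (-2,-4) → rotate → (4.33134,-1.11331) → ×s → (4.83811,-1.24357) → (4.84,-1.24)
v3: (-1,-5) → rotate → (5.09847,0.07476) → ×s → (5.69499,0.08351) → (5.69,0.08)
v4: (5,-5) → rotate → (3.83564,5.94036) → ×s → (4.28441,6.63538) → (4.28,6.64)
v5: (5,-4) → rotate → (2.85804,5.72989) → ×s → (3.19243,6.40028) → (3.19,6.40)
v6: (3.5,1) → rotate → (-1.71425,3.21113) → ×s → (-1.91482,3.58683) → (-1.91,3.59)
v7: (0,4.5) → rotate → (-4.39920,-0.94712) → ×s → (-4.91391,-1.05794) → (-4.91,-1.06)
v8: (-2,5) → rotate → (-4.46706,-3.00756) → ×s → (-4.98970,-3.35944) → (-4.99,-3.36)

Cross-section at z=2.25: (-0.27,-4.06) (4.84,-1.24) (5.69,0.08) (4.28,6.64) (3.19,6.40) (-1.91,3.59) (-4.91,-1.06) (-4.99,-3.36)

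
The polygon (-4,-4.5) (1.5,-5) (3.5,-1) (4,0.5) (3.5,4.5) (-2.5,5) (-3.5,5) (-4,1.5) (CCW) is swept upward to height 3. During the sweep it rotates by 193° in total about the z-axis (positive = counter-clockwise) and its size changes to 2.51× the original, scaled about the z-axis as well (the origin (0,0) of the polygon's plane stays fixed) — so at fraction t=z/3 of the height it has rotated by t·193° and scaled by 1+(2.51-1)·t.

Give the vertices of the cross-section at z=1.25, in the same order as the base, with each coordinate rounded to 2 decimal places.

Cross-section at z=1.25: (6.14,-7.65) (8.44,1.05) (2.56,5.35) (0.28,6.56) (-6.28,6.84) (-8.71,-2.66) (-8.98,-4.27) (-3.49,-6.02)

t = z/height = 1.25/3 = 0.416667
s = 1 + (scale-1)·z/height = 1 + (2.51-1)·1.25/3 = 1.629167
θ = twist·z/height = 193°·1.25/3 = 80.4167° = 1.403536 rad
cos θ = 0.166482, sin θ = 0.986045 (intermediates below are computed at full precision and shown rounded to 5 d.p.)
v1: (-4,-4.5) → rotate → (3.77127,-4.69335) → ×s → (6.14403,-7.64624) → (6.14,-7.65)
v2: (1.5,-5) → rotate → (5.17995,0.64666) → ×s → (8.43899,1.05351) → (8.44,1.05)
v3: (3.5,-1) → rotate → (1.56873,3.28467) → ×s → (2.55572,5.35128) → (2.56,5.35)
v4: (4,0.5) → rotate → (0.17291,4.02742) → ×s → (0.28169,6.56134) → (0.28,6.56)
v5: (3.5,4.5) → rotate → (-3.85451,4.20032) → ×s → (-6.27964,6.84303) → (-6.28,6.84)
v6: (-2.5,5) → rotate → (-5.34643,-1.63270) → ×s → (-8.71022,-2.65994) → (-8.71,-2.66)
v7: (-3.5,5) → rotate → (-5.51291,-2.61875) → ×s → (-8.98145,-4.26637) → (-8.98,-4.27)
v8: (-4,1.5) → rotate → (-2.14499,-3.69446) → ×s → (-3.49455,-6.01888) → (-3.49,-6.02)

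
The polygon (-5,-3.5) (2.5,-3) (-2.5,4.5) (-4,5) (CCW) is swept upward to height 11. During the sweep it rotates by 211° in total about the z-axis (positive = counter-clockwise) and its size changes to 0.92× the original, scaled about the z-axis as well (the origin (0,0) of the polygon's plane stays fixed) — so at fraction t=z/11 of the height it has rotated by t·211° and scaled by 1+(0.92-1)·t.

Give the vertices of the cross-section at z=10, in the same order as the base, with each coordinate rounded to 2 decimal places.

t = z/height = 10/11 = 0.909091
s = 1 + (scale-1)·z/height = 1 + (0.92-1)·10/11 = 0.927273
θ = twist·z/height = 211°·10/11 = 191.8182° = 3.347859 rad
cos θ = -0.978802, sin θ = -0.204807 (intermediates below are computed at full precision and shown rounded to 5 d.p.)
v1: (-5,-3.5) → rotate → (4.17719,4.44984) → ×s → (3.87339,4.12622) → (3.87,4.13)
v2: (2.5,-3) → rotate → (-3.06143,2.42439) → ×s → (-2.83878,2.24807) → (-2.84,2.25)
v3: (-2.5,4.5) → rotate → (3.36864,-3.89259) → ×s → (3.12364,-3.60950) → (3.12,-3.61)
v4: (-4,5) → rotate → (4.93924,-4.07479) → ×s → (4.58003,-3.77844) → (4.58,-3.78)

Cross-section at z=10: (3.87,4.13) (-2.84,2.25) (3.12,-3.61) (4.58,-3.78)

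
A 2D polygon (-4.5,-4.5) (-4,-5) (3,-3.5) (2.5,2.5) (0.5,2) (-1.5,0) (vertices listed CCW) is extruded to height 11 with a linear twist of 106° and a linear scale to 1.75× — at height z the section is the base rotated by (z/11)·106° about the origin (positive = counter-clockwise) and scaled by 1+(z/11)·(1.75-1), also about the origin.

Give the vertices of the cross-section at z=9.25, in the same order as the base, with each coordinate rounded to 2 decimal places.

Cross-section at z=9.25: (7.23,-7.45) (8.05,-6.64) (5.78,4.81) (-4.01,4.14) (-3.25,0.86) (-0.04,-2.45)

t = z/height = 9.25/11 = 0.840909
s = 1 + (scale-1)·z/height = 1 + (1.75-1)·9.25/11 = 1.630682
θ = twist·z/height = 106°·9.25/11 = 89.1364° = 1.555723 rad
cos θ = 0.015073, sin θ = 0.999886 (intermediates below are computed at full precision and shown rounded to 5 d.p.)
v1: (-4.5,-4.5) → rotate → (4.43166,-4.56732) → ×s → (7.22663,-7.44784) → (7.23,-7.45)
v2: (-4,-5) → rotate → (4.93914,-4.07491) → ×s → (8.05417,-6.64488) → (8.05,-6.64)
v3: (3,-3.5) → rotate → (3.54482,2.94690) → ×s → (5.78047,4.80546) → (5.78,4.81)
v4: (2.5,2.5) → rotate → (-2.46203,2.53740) → ×s → (-4.01479,4.13769) → (-4.01,4.14)
v5: (0.5,2) → rotate → (-1.99224,0.53009) → ×s → (-3.24870,0.86441) → (-3.25,0.86)
v6: (-1.5,0) → rotate → (-0.02261,-1.49983) → ×s → (-0.03687,-2.44574) → (-0.04,-2.45)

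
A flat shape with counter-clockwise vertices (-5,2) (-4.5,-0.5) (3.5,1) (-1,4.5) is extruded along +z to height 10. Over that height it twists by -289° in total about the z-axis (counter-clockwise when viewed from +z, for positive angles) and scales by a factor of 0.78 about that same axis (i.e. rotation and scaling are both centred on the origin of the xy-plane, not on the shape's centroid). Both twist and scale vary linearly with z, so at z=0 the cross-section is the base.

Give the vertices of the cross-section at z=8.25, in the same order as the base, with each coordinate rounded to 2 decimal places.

Cross-section at z=8.25: (0.75,-4.34) (2.28,-2.92) (-2.20,2.01) (-2.71,-2.63)

t = z/height = 8.25/10 = 0.825
s = 1 + (scale-1)·z/height = 1 + (0.78-1)·8.25/10 = 0.818500
θ = twist·z/height = -289°·8.25/10 = -238.4250° = -4.161301 rad
cos θ = -0.523614, sin θ = 0.851955 (intermediates below are computed at full precision and shown rounded to 5 d.p.)
v1: (-5,2) → rotate → (0.91416,-5.30701) → ×s → (0.74824,-4.34378) → (0.75,-4.34)
v2: (-4.5,-0.5) → rotate → (2.78224,-3.57199) → ×s → (2.27726,-2.92368) → (2.28,-2.92)
v3: (3.5,1) → rotate → (-2.68461,2.45823) → ×s → (-2.19735,2.01206) → (-2.20,2.01)
v4: (-1,4.5) → rotate → (-3.31019,-3.20822) → ×s → (-2.70939,-2.62593) → (-2.71,-2.63)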